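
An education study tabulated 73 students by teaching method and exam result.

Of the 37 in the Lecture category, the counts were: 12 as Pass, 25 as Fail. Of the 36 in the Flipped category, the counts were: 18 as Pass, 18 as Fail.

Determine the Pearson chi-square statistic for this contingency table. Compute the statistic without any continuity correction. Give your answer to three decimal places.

2.326

Row totals: 37, 36. Column totals: 30, 43. Grand total N = 73.
Expected counts (row total × column total / N):
  Lecture, Pass: 37×30/73 = 15.2055
  Lecture, Fail: 37×43/73 = 21.7945
  Flipped, Pass: 36×30/73 = 14.7945
  Flipped, Fail: 36×43/73 = 21.2055
Contributions (O − E)²/E:
  (12 − 15.2055)²/15.2055 = 0.6758
  (25 − 21.7945)²/21.7945 = 0.4715
  (18 − 14.7945)²/14.7945 = 0.6945
  (18 − 21.2055)²/21.2055 = 0.4846
χ² = 0.6758 + 0.4715 + 0.6945 + 0.4846 = 2.326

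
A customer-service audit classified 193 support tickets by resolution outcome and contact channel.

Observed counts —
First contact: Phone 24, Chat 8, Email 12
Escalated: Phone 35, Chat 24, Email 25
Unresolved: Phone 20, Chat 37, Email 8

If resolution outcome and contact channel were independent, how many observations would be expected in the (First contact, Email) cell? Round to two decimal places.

Row total (First contact) = 44; column total (Email) = 45; grand total N = 193.
Expected count = (row total × column total) / N = 44 × 45 / 193 = 10.26.

10.26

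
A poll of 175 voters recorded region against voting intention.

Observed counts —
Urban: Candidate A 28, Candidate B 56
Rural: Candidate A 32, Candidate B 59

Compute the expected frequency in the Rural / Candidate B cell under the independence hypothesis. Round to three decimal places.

Row total (Rural) = 91; column total (Candidate B) = 115; grand total N = 175.
Expected count = (row total × column total) / N = 91 × 115 / 175 = 59.800.

59.800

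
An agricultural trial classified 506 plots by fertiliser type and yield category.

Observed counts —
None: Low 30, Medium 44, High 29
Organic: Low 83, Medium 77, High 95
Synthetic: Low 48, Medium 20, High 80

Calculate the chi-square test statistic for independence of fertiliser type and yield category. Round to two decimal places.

Row totals: 103, 255, 148. Column totals: 161, 141, 204. Grand total N = 506.
Expected counts (row total × column total / N):
  None, Low: 103×161/506 = 32.773
  None, Medium: 103×141/506 = 28.702
  None, High: 103×204/506 = 41.526
  Organic, Low: 255×161/506 = 81.136
  Organic, Medium: 255×141/506 = 71.057
  Organic, High: 255×204/506 = 102.806
  Synthetic, Low: 148×161/506 = 47.091
  Synthetic, Medium: 148×141/506 = 41.241
  Synthetic, High: 148×204/506 = 59.668
Contributions (O − E)²/E:
  (30 − 32.773)²/32.773 = 0.2346
  (44 − 28.702)²/28.702 = 8.1537
  (29 − 41.526)²/41.526 = 3.7784
  (83 − 81.136)²/81.136 = 0.0428
  (77 − 71.057)²/71.057 = 0.4971
  (95 − 102.806)²/102.806 = 0.5927
  (48 − 47.091)²/47.091 = 0.0175
  (20 − 41.241)²/41.241 = 10.9401
  (80 − 59.668)²/59.668 = 6.9282
χ² = 0.2346 + 8.1537 + 3.7784 + 0.0428 + 0.4971 + 0.5927 + 0.0175 + 10.9401 + 6.9282 = 31.19

31.19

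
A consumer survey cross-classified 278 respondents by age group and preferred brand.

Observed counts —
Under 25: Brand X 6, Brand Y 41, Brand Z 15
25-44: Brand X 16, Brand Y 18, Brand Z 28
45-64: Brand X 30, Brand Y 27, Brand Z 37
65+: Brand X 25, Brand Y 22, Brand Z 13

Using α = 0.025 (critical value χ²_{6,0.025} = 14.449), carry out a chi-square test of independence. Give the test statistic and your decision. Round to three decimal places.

Row totals: 62, 62, 94, 60. Column totals: 77, 108, 93. Grand total N = 278.
Expected counts (row total × column total / N):
  Under 25, Brand X: 62×77/278 = 17.1727
  Under 25, Brand Y: 62×108/278 = 24.0863
  Under 25, Brand Z: 62×93/278 = 20.7410
  25-44, Brand X: 62×77/278 = 17.1727
  25-44, Brand Y: 62×108/278 = 24.0863
  25-44, Brand Z: 62×93/278 = 20.7410
  45-64, Brand X: 94×77/278 = 26.0360
  45-64, Brand Y: 94×108/278 = 36.5180
  45-64, Brand Z: 94×93/278 = 31.4460
  65+, Brand X: 60×77/278 = 16.6187
  65+, Brand Y: 60×108/278 = 23.3094
  65+, Brand Z: 60×93/278 = 20.0719
Contributions (O − E)²/E:
  (6 − 17.1727)²/17.1727 = 7.2691
  (41 − 24.0863)²/24.0863 = 11.8770
  (15 − 20.7410)²/20.7410 = 1.5891
  (16 − 17.1727)²/17.1727 = 0.0801
  (18 − 24.0863)²/24.0863 = 1.5379
  (28 − 20.7410)²/20.7410 = 2.5405
  (30 − 26.0360)²/26.0360 = 0.6035
  (27 − 36.5180)²/36.5180 = 2.4808
  (37 − 31.4460)²/31.4460 = 0.9809
  (25 − 16.6187)²/16.6187 = 4.2269
  (22 − 23.3094)²/23.3094 = 0.0736
  (13 − 20.0719)²/20.0719 = 2.4916
χ² = 7.2691 + 11.8770 + 1.5891 + 0.0801 + 1.5379 + 2.5405 + 0.6035 + 2.4808 + 0.9809 + 4.2269 + 0.0736 + 2.4916 = 35.751
df = (4−1)(3−1) = 6. Since 35.751 > 14.449, reject the null hypothesis of independence at α = 0.025.

35.751; reject H₀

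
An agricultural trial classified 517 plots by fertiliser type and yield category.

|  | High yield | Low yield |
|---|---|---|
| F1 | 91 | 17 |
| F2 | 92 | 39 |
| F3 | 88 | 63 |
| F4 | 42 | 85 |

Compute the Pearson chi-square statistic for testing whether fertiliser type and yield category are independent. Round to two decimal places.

Row totals: 108, 131, 151, 127. Column totals: 313, 204. Grand total N = 517.
Expected counts (row total × column total / N):
  F1, High yield: 108×313/517 = 65.385
  F1, Low yield: 108×204/517 = 42.615
  F2, High yield: 131×313/517 = 79.309
  F2, Low yield: 131×204/517 = 51.691
  F3, High yield: 151×313/517 = 91.418
  F3, Low yield: 151×204/517 = 59.582
  F4, High yield: 127×313/517 = 76.888
  F4, Low yield: 127×204/517 = 50.112
Contributions (O − E)²/E:
  (91 − 65.385)²/65.385 = 10.0348
  (17 − 42.615)²/42.615 = 15.3966
  (92 − 79.309)²/79.309 = 2.0308
  (39 − 51.691)²/51.691 = 3.1159
  (88 − 91.418)²/91.418 = 0.1278
  (63 − 59.582)²/59.582 = 0.1961
  (42 − 76.888)²/76.888 = 15.8305
  (85 − 50.112)²/50.112 = 24.2890
χ² = 10.0348 + 15.3966 + 2.0308 + 3.1159 + 0.1278 + 0.1961 + 15.8305 + 24.2890 = 71.02

71.02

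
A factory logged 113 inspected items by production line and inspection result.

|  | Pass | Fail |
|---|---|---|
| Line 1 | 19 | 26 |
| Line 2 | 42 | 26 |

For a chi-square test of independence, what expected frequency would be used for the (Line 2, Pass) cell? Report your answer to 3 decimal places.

36.708

Row total (Line 2) = 68; column total (Pass) = 61; grand total N = 113.
Expected count = (row total × column total) / N = 68 × 61 / 113 = 36.708.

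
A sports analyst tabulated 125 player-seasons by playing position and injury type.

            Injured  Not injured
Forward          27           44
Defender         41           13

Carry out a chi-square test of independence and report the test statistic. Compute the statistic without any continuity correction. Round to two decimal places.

17.76

Row totals: 71, 54. Column totals: 68, 57. Grand total N = 125.
Expected counts (row total × column total / N):
  Forward, Injured: 71×68/125 = 38.624
  Forward, Not injured: 71×57/125 = 32.376
  Defender, Injured: 54×68/125 = 29.376
  Defender, Not injured: 54×57/125 = 24.624
Contributions (O − E)²/E:
  (27 − 38.624)²/38.624 = 3.4983
  (44 − 32.376)²/32.376 = 4.1734
  (41 − 29.376)²/29.376 = 4.5996
  (13 − 24.624)²/24.624 = 5.4872
χ² = 3.4983 + 4.1734 + 4.5996 + 5.4872 = 17.76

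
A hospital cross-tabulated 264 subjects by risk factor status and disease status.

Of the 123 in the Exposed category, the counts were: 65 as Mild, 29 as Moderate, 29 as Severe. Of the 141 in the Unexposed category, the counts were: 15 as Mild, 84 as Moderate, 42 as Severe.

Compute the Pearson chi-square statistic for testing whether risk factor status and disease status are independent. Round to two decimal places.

Row totals: 123, 141. Column totals: 80, 113, 71. Grand total N = 264.
Expected counts (row total × column total / N):
  Exposed, Mild: 123×80/264 = 37.273
  Exposed, Moderate: 123×113/264 = 52.648
  Exposed, Severe: 123×71/264 = 33.080
  Unexposed, Mild: 141×80/264 = 42.727
  Unexposed, Moderate: 141×113/264 = 60.352
  Unexposed, Severe: 141×71/264 = 37.920
Contributions (O − E)²/E:
  (65 − 37.273)²/37.273 = 20.6258
  (29 − 52.648)²/52.648 = 10.6220
  (29 − 33.080)²/33.080 = 0.5032
  (15 − 42.727)²/42.727 = 17.9930
  (84 − 60.352)²/60.352 = 9.2661
  (42 − 37.920)²/37.920 = 0.4390
χ² = 20.6258 + 10.6220 + 0.5032 + 17.9930 + 9.2661 + 0.4390 = 59.45

59.45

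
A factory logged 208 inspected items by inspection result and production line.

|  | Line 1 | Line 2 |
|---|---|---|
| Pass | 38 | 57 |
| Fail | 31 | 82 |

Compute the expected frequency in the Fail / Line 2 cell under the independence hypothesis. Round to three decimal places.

75.514

Row total (Fail) = 113; column total (Line 2) = 139; grand total N = 208.
Expected count = (row total × column total) / N = 113 × 139 / 208 = 75.514.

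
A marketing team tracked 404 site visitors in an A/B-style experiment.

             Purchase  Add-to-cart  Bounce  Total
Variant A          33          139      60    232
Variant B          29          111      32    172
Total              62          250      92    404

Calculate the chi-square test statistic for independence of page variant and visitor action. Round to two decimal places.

Grand total N = 404.
Expected counts (row total × column total / N):
  Variant A, Purchase: 232×62/404 = 35.604
  Variant A, Add-to-cart: 232×250/404 = 143.564
  Variant A, Bounce: 232×92/404 = 52.832
  Variant B, Purchase: 172×62/404 = 26.396
  Variant B, Add-to-cart: 172×250/404 = 106.436
  Variant B, Bounce: 172×92/404 = 39.168
Contributions (O − E)²/E:
  (33 − 35.604)²/35.604 = 0.1905
  (139 − 143.564)²/143.564 = 0.1451
  (60 − 52.832)²/52.832 = 0.9725
  (29 − 26.396)²/26.396 = 0.2569
  (111 − 106.436)²/106.436 = 0.1957
  (32 − 39.168)²/39.168 = 1.3118
χ² = 0.1905 + 0.1451 + 0.9725 + 0.2569 + 0.1957 + 1.3118 = 3.07

3.07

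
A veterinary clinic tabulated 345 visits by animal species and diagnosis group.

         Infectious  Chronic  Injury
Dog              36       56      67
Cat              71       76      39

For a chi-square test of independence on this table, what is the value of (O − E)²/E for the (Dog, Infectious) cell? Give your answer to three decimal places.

Row total (Dog) = 159; column total (Infectious) = 107; N = 345.
Expected count E = 159 × 107 / 345 = 49.3130.
Contribution = (O − E)²/E = (36 − 49.3130)² / 49.3130 = 3.594.

3.594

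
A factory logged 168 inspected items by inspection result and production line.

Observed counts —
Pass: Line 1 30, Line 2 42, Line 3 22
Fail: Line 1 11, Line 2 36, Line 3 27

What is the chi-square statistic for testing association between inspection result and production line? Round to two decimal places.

7.50

Row totals: 94, 74. Column totals: 41, 78, 49. Grand total N = 168.
Expected counts (row total × column total / N):
  Pass, Line 1: 94×41/168 = 22.940
  Pass, Line 2: 94×78/168 = 43.643
  Pass, Line 3: 94×49/168 = 27.417
  Fail, Line 1: 74×41/168 = 18.060
  Fail, Line 2: 74×78/168 = 34.357
  Fail, Line 3: 74×49/168 = 21.583
Contributions (O − E)²/E:
  (30 − 22.940)²/22.940 = 2.1728
  (42 − 43.643)²/43.643 = 0.0619
  (22 − 27.417)²/27.417 = 1.0703
  (11 − 18.060)²/18.060 = 2.7599
  (36 − 34.357)²/34.357 = 0.0786
  (27 − 21.583)²/21.583 = 1.3596
χ² = 2.1728 + 0.0619 + 1.0703 + 2.7599 + 0.0786 + 1.3596 = 7.50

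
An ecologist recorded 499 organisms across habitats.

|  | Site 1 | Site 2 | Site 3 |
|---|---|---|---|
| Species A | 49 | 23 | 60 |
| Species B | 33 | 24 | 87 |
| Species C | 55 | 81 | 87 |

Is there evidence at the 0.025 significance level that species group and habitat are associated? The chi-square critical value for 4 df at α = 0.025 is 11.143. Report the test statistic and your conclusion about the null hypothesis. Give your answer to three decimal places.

Row totals: 132, 144, 223. Column totals: 137, 128, 234. Grand total N = 499.
Expected counts (row total × column total / N):
  Species A, Site 1: 132×137/499 = 36.2405
  Species A, Site 2: 132×128/499 = 33.8597
  Species A, Site 3: 132×234/499 = 61.8998
  Species B, Site 1: 144×137/499 = 39.5351
  Species B, Site 2: 144×128/499 = 36.9379
  Species B, Site 3: 144×234/499 = 67.5271
  Species C, Site 1: 223×137/499 = 61.2244
  Species C, Site 2: 223×128/499 = 57.2024
  Species C, Site 3: 223×234/499 = 104.5731
Contributions (O − E)²/E:
  (49 − 36.2405)²/36.2405 = 4.4923
  (23 − 33.8597)²/33.8597 = 3.4830
  (60 − 61.8998)²/61.8998 = 0.0583
  (33 − 39.5351)²/39.5351 = 1.0802
  (24 − 36.9379)²/36.9379 = 4.5316
  (87 − 67.5271)²/67.5271 = 5.6154
  (55 − 61.2244)²/61.2244 = 0.6328
  (81 − 57.2024)²/57.2024 = 9.9004
  (87 − 104.5731)²/104.5731 = 2.9531
χ² = 4.4923 + 3.4830 + 0.0583 + 1.0802 + 4.5316 + 5.6154 + 0.6328 + 9.9004 + 2.9531 = 32.747
df = (3−1)(3−1) = 4. Since 32.747 > 11.143, reject the null hypothesis of independence at α = 0.025.

32.747; reject H₀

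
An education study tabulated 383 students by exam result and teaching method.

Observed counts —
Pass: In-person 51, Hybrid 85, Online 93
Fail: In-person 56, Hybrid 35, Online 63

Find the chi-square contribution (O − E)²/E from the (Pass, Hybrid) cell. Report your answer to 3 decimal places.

2.447

Row total (Pass) = 229; column total (Hybrid) = 120; N = 383.
Expected count E = 229 × 120 / 383 = 71.7493.
Contribution = (O − E)²/E = (85 − 71.7493)² / 71.7493 = 2.447.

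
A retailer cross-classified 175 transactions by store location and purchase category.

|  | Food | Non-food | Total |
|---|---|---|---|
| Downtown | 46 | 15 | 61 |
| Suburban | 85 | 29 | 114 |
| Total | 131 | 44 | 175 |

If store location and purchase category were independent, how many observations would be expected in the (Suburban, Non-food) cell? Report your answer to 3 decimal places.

28.663

Row total (Suburban) = 114; column total (Non-food) = 44; grand total N = 175.
Expected count = (row total × column total) / N = 114 × 44 / 175 = 28.663.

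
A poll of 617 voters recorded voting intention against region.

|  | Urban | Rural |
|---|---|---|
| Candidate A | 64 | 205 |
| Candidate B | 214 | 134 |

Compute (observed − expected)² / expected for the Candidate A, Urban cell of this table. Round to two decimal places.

Row total (Candidate A) = 269; column total (Urban) = 278; N = 617.
Expected count E = 269 × 278 / 617 = 121.203.
Contribution = (O − E)²/E = (64 − 121.203)² / 121.203 = 27.00.

27.00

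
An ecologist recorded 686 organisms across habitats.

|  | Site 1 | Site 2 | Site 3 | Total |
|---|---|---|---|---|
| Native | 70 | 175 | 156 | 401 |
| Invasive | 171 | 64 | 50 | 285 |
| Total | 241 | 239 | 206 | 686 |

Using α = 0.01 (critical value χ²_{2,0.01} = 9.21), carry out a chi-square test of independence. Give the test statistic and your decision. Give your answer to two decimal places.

Grand total N = 686.
Expected counts (row total × column total / N):
  Native, Site 1: 401×241/686 = 140.876
  Native, Site 2: 401×239/686 = 139.707
  Native, Site 3: 401×206/686 = 120.417
  Invasive, Site 1: 285×241/686 = 100.124
  Invasive, Site 2: 285×239/686 = 99.293
  Invasive, Site 3: 285×206/686 = 85.583
Contributions (O − E)²/E:
  (70 − 140.876)²/140.876 = 35.6584
  (175 − 139.707)²/139.707 = 8.9158
  (156 − 120.417)²/120.417 = 10.5147
  (171 − 100.124)²/100.124 = 50.1719
  (64 − 99.293)²/99.293 = 12.5446
  (50 − 85.583)²/85.583 = 14.7944
χ² = 35.6584 + 8.9158 + 10.5147 + 50.1719 + 12.5446 + 14.7944 = 132.60
df = (2−1)(3−1) = 2. Since 132.60 > 9.21, reject the null hypothesis of independence at α = 0.01.

132.60; reject H₀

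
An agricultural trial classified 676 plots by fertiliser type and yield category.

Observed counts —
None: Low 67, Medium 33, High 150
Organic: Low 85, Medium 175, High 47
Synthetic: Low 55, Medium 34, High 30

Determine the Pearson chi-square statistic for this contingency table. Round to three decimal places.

172.437

Row totals: 250, 307, 119. Column totals: 207, 242, 227. Grand total N = 676.
Expected counts (row total × column total / N):
  None, Low: 250×207/676 = 76.5533
  None, Medium: 250×242/676 = 89.4970
  None, High: 250×227/676 = 83.9497
  Organic, Low: 307×207/676 = 94.0074
  Organic, Medium: 307×242/676 = 109.9024
  Organic, High: 307×227/676 = 103.0902
  Synthetic, Low: 119×207/676 = 36.4393
  Synthetic, Medium: 119×242/676 = 42.6006
  Synthetic, High: 119×227/676 = 39.9601
Contributions (O − E)²/E:
  (67 − 76.5533)²/76.5533 = 1.1922
  (33 − 89.4970)²/89.4970 = 35.6650
  (150 − 83.9497)²/83.9497 = 51.9673
  (85 − 94.0074)²/94.0074 = 0.8631
  (175 − 109.9024)²/109.9024 = 38.5587
  (47 − 103.0902)²/103.0902 = 30.5180
  (55 − 36.4393)²/36.4393 = 9.4541
  (34 − 42.6006)²/42.6006 = 1.7364
  (30 − 39.9601)²/39.9601 = 2.4826
χ² = 1.1922 + 35.6650 + 51.9673 + 0.8631 + 38.5587 + 30.5180 + 9.4541 + 1.7364 + 2.4826 = 172.437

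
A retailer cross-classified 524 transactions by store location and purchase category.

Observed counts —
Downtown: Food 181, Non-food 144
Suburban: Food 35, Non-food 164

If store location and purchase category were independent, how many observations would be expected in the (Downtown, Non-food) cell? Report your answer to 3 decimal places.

191.031

Row total (Downtown) = 325; column total (Non-food) = 308; grand total N = 524.
Expected count = (row total × column total) / N = 325 × 308 / 524 = 191.031.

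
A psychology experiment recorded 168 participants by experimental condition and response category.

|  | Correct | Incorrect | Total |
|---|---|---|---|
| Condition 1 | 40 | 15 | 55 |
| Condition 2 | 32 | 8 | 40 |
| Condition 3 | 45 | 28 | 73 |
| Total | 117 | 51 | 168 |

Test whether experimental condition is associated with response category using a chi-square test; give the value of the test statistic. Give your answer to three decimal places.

4.486

Grand total N = 168.
Expected counts (row total × column total / N):
  Condition 1, Correct: 55×117/168 = 38.3036
  Condition 1, Incorrect: 55×51/168 = 16.6964
  Condition 2, Correct: 40×117/168 = 27.8571
  Condition 2, Incorrect: 40×51/168 = 12.1429
  Condition 3, Correct: 73×117/168 = 50.8393
  Condition 3, Incorrect: 73×51/168 = 22.1607
Contributions (O − E)²/E:
  (40 − 38.3036)²/38.3036 = 0.0751
  (15 − 16.6964)²/16.6964 = 0.1724
  (32 − 27.8571)²/27.8571 = 0.6161
  (8 − 12.1429)²/12.1429 = 1.4135
  (45 − 50.8393)²/50.8393 = 0.6707
  (28 − 22.1607)²/22.1607 = 1.5386
χ² = 0.0751 + 0.1724 + 0.6161 + 1.4135 + 0.6707 + 1.5386 = 4.486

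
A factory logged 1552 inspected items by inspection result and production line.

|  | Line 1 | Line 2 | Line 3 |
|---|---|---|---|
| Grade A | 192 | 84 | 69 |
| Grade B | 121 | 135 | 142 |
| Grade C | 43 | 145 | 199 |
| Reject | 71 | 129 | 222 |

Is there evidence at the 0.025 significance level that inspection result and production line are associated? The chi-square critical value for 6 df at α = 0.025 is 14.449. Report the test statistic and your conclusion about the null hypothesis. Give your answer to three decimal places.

230.952; reject H₀

Row totals: 345, 398, 387, 422. Column totals: 427, 493, 632. Grand total N = 1552.
Expected counts (row total × column total / N):
  Grade A, Line 1: 345×427/1552 = 94.9195
  Grade A, Line 2: 345×493/1552 = 109.5909
  Grade A, Line 3: 345×632/1552 = 140.4897
  Grade B, Line 1: 398×427/1552 = 109.5013
  Grade B, Line 2: 398×493/1552 = 126.4265
  Grade B, Line 3: 398×632/1552 = 162.0722
  Grade C, Line 1: 387×427/1552 = 106.4749
  Grade C, Line 2: 387×493/1552 = 122.9323
  Grade C, Line 3: 387×632/1552 = 157.5928
  Reject, Line 1: 422×427/1552 = 116.1044
  Reject, Line 2: 422×493/1552 = 134.0503
  Reject, Line 3: 422×632/1552 = 171.8454
Contributions (O − E)²/E:
  (192 − 94.9195)²/94.9195 = 99.2907
  (84 − 109.5909)²/109.5909 = 5.9758
  (69 − 140.4897)²/140.4897 = 36.3783
  (121 − 109.5013)²/109.5013 = 1.2075
  (135 − 126.4265)²/126.4265 = 0.5814
  (142 − 162.0722)²/162.0722 = 2.4859
  (43 − 106.4749)²/106.4749 = 37.8405
  (145 − 122.9323)²/122.9323 = 3.9614
  (199 − 157.5928)²/157.5928 = 10.8797
  (71 − 116.1044)²/116.1044 = 17.5222
  (129 − 134.0503)²/134.0503 = 0.1903
  (222 − 171.8454)²/171.8454 = 14.6381
χ² = 99.2907 + 5.9758 + 36.3783 + 1.2075 + 0.5814 + 2.4859 + 37.8405 + 3.9614 + 10.8797 + 17.5222 + 0.1903 + 14.6381 = 230.952
df = (4−1)(3−1) = 6. Since 230.952 > 14.449, reject the null hypothesis of independence at α = 0.025.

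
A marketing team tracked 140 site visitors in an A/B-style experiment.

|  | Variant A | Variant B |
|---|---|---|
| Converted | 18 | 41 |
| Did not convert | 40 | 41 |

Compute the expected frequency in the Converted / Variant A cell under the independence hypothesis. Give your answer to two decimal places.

24.44

Row total (Converted) = 59; column total (Variant A) = 58; grand total N = 140.
Expected count = (row total × column total) / N = 59 × 58 / 140 = 24.44.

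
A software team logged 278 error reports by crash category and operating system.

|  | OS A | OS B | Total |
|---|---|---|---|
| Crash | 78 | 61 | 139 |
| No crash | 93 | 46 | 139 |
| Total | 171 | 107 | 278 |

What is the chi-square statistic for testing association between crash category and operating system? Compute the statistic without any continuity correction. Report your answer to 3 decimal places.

3.419

Grand total N = 278.
Expected counts (row total × column total / N):
  Crash, OS A: 139×171/278 = 85.5000
  Crash, OS B: 139×107/278 = 53.5000
  No crash, OS A: 139×171/278 = 85.5000
  No crash, OS B: 139×107/278 = 53.5000
Contributions (O − E)²/E:
  (78 − 85.5000)²/85.5000 = 0.6579
  (61 − 53.5000)²/53.5000 = 1.0514
  (93 − 85.5000)²/85.5000 = 0.6579
  (46 − 53.5000)²/53.5000 = 1.0514
χ² = 0.6579 + 1.0514 + 0.6579 + 1.0514 = 3.419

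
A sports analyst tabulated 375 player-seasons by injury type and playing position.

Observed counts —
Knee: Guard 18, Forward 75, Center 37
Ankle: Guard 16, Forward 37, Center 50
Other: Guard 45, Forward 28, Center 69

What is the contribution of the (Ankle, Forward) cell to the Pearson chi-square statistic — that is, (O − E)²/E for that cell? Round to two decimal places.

0.05

Row total (Ankle) = 103; column total (Forward) = 140; N = 375.
Expected count E = 103 × 140 / 375 = 38.453.
Contribution = (O − E)²/E = (37 − 38.453)² / 38.453 = 0.05.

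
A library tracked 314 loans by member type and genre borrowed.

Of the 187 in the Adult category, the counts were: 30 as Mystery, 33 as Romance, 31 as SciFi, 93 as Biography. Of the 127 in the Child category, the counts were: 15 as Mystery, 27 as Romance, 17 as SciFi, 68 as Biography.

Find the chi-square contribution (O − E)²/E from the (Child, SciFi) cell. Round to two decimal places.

0.30

Row total (Child) = 127; column total (SciFi) = 48; N = 314.
Expected count E = 127 × 48 / 314 = 19.414.
Contribution = (O − E)²/E = (17 − 19.414)² / 19.414 = 0.30.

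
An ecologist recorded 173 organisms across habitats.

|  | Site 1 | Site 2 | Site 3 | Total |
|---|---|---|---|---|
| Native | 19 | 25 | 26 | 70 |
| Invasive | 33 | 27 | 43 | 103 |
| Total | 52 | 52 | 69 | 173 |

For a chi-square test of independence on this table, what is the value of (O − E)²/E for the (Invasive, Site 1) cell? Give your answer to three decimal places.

0.134

Row total (Invasive) = 103; column total (Site 1) = 52; N = 173.
Expected count E = 103 × 52 / 173 = 30.9595.
Contribution = (O − E)²/E = (33 − 30.9595)² / 30.9595 = 0.134.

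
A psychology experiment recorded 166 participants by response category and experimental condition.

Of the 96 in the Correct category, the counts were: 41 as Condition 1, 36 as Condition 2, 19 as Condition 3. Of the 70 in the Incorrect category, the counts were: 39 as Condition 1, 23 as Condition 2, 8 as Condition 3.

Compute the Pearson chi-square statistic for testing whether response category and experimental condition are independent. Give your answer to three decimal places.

Row totals: 96, 70. Column totals: 80, 59, 27. Grand total N = 166.
Expected counts (row total × column total / N):
  Correct, Condition 1: 96×80/166 = 46.2651
  Correct, Condition 2: 96×59/166 = 34.1205
  Correct, Condition 3: 96×27/166 = 15.6145
  Incorrect, Condition 1: 70×80/166 = 33.7349
  Incorrect, Condition 2: 70×59/166 = 24.8795
  Incorrect, Condition 3: 70×27/166 = 11.3855
Contributions (O − E)²/E:
  (41 − 46.2651)²/46.2651 = 0.5992
  (36 − 34.1205)²/34.1205 = 0.1035
  (19 − 15.6145)²/15.6145 = 0.7340
  (39 − 33.7349)²/33.7349 = 0.8217
  (23 − 24.8795)²/24.8795 = 0.1420
  (8 − 11.3855)²/11.3855 = 1.0067
χ² = 0.5992 + 0.1035 + 0.7340 + 0.8217 + 0.1420 + 1.0067 = 3.407

3.407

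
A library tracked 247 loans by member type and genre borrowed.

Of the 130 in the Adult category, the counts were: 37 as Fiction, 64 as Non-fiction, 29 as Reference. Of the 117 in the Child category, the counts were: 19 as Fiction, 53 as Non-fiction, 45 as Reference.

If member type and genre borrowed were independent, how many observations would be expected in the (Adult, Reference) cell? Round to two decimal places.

38.95

Row total (Adult) = 130; column total (Reference) = 74; grand total N = 247.
Expected count = (row total × column total) / N = 130 × 74 / 247 = 38.95.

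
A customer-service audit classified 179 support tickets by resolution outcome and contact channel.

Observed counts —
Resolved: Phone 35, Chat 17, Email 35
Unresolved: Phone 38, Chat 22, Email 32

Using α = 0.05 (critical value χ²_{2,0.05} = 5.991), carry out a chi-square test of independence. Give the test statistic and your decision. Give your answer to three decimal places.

0.760; fail to reject H₀

Row totals: 87, 92. Column totals: 73, 39, 67. Grand total N = 179.
Expected counts (row total × column total / N):
  Resolved, Phone: 87×73/179 = 35.4804
  Resolved, Chat: 87×39/179 = 18.9553
  Resolved, Email: 87×67/179 = 32.5642
  Unresolved, Phone: 92×73/179 = 37.5196
  Unresolved, Chat: 92×39/179 = 20.0447
  Unresolved, Email: 92×67/179 = 34.4358
Contributions (O − E)²/E:
  (35 − 35.4804)²/35.4804 = 0.0065
  (17 − 18.9553)²/18.9553 = 0.2017
  (35 − 32.5642)²/32.5642 = 0.1822
  (38 − 37.5196)²/37.5196 = 0.0062
  (22 − 20.0447)²/20.0447 = 0.1907
  (32 − 34.4358)²/34.4358 = 0.1723
χ² = 0.0065 + 0.2017 + 0.1822 + 0.0062 + 0.1907 + 0.1723 = 0.760
df = (2−1)(3−1) = 2. Since 0.760 < 5.991, fail to reject the null hypothesis of independence at α = 0.05.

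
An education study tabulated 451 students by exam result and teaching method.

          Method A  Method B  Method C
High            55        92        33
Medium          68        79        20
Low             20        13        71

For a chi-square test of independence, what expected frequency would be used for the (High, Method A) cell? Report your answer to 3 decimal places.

Row total (High) = 180; column total (Method A) = 143; grand total N = 451.
Expected count = (row total × column total) / N = 180 × 143 / 451 = 57.073.

57.073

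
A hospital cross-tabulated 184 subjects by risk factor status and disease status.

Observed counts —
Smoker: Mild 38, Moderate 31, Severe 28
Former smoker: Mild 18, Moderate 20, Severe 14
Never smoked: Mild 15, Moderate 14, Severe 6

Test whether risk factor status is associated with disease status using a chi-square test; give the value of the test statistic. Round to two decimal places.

2.43

Row totals: 97, 52, 35. Column totals: 71, 65, 48. Grand total N = 184.
Expected counts (row total × column total / N):
  Smoker, Mild: 97×71/184 = 37.429
  Smoker, Moderate: 97×65/184 = 34.266
  Smoker, Severe: 97×48/184 = 25.304
  Former smoker, Mild: 52×71/184 = 20.065
  Former smoker, Moderate: 52×65/184 = 18.370
  Former smoker, Severe: 52×48/184 = 13.565
  Never smoked, Mild: 35×71/184 = 13.505
  Never smoked, Moderate: 35×65/184 = 12.364
  Never smoked, Severe: 35×48/184 = 9.130
Contributions (O − E)²/E:
  (38 − 37.429)²/37.429 = 0.0087
  (31 − 34.266)²/34.266 = 0.3113
  (28 − 25.304)²/25.304 = 0.2872
  (18 − 20.065)²/20.065 = 0.2125
  (20 − 18.370)²/18.370 = 0.1446
  (14 − 13.565)²/13.565 = 0.0139
  (15 − 13.505)²/13.505 = 0.1655
  (14 − 12.364)²/12.364 = 0.2165
  (6 − 9.130)²/9.130 = 1.0730
χ² = 0.0087 + 0.3113 + 0.2872 + 0.2125 + 0.1446 + 0.0139 + 0.1655 + 0.2165 + 1.0730 = 2.43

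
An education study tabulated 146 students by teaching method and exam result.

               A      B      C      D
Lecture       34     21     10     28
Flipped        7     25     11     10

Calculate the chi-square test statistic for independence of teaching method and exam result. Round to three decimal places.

17.021

Row totals: 93, 53. Column totals: 41, 46, 21, 38. Grand total N = 146.
Expected counts (row total × column total / N):
  Lecture, A: 93×41/146 = 26.1164
  Lecture, B: 93×46/146 = 29.3014
  Lecture, C: 93×21/146 = 13.3767
  Lecture, D: 93×38/146 = 24.2055
  Flipped, A: 53×41/146 = 14.8836
  Flipped, B: 53×46/146 = 16.6986
  Flipped, C: 53×21/146 = 7.6233
  Flipped, D: 53×38/146 = 13.7945
Contributions (O − E)²/E:
  (34 − 26.1164)²/26.1164 = 2.3798
  (21 − 29.3014)²/29.3014 = 2.3519
  (10 − 13.3767)²/13.3767 = 0.8524
  (28 − 24.2055)²/24.2055 = 0.5948
  (7 − 14.8836)²/14.8836 = 4.1758
  (25 − 16.6986)²/16.6986 = 4.1269
  (11 − 7.6233)²/7.6233 = 1.4957
  (10 − 13.7945)²/13.7945 = 1.0438
χ² = 2.3798 + 2.3519 + 0.8524 + 0.5948 + 4.1758 + 4.1269 + 1.4957 + 1.0438 = 17.021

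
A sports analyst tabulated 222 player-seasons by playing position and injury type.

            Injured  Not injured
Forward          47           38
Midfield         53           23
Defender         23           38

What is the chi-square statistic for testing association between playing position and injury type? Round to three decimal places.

Row totals: 85, 76, 61. Column totals: 123, 99. Grand total N = 222.
Expected counts (row total × column total / N):
  Forward, Injured: 85×123/222 = 47.0946
  Forward, Not injured: 85×99/222 = 37.9054
  Midfield, Injured: 76×123/222 = 42.1081
  Midfield, Not injured: 76×99/222 = 33.8919
  Defender, Injured: 61×123/222 = 33.7973
  Defender, Not injured: 61×99/222 = 27.2027
Contributions (O − E)²/E:
  (47 − 47.0946)²/47.0946 = 0.0002
  (38 − 37.9054)²/37.9054 = 0.0002
  (53 − 42.1081)²/42.1081 = 2.8174
  (23 − 33.8919)²/33.8919 = 3.5003
  (23 − 33.7973)²/33.7973 = 3.4494
  (38 − 27.2027)²/27.2027 = 4.2857
χ² = 0.0002 + 0.0002 + 2.8174 + 3.5003 + 3.4494 + 4.2857 = 14.053

14.053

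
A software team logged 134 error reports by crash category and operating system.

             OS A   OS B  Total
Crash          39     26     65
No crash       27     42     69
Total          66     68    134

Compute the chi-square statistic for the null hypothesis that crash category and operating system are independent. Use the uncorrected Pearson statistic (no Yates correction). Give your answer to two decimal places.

Grand total N = 134.
Expected counts (row total × column total / N):
  Crash, OS A: 65×66/134 = 32.015
  Crash, OS B: 65×68/134 = 32.985
  No crash, OS A: 69×66/134 = 33.985
  No crash, OS B: 69×68/134 = 35.015
Contributions (O − E)²/E:
  (39 − 32.015)²/32.015 = 1.5240
  (26 − 32.985)²/32.985 = 1.4792
  (27 − 33.985)²/33.985 = 1.4356
  (42 − 35.015)²/35.015 = 1.3934
χ² = 1.5240 + 1.4792 + 1.4356 + 1.3934 = 5.83

5.83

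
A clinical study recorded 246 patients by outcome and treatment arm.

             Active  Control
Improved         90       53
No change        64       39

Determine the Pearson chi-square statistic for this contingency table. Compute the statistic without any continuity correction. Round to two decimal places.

0.02

Row totals: 143, 103. Column totals: 154, 92. Grand total N = 246.
Expected counts (row total × column total / N):
  Improved, Active: 143×154/246 = 89.520
  Improved, Control: 143×92/246 = 53.480
  No change, Active: 103×154/246 = 64.480
  No change, Control: 103×92/246 = 38.520
Contributions (O − E)²/E:
  (90 − 89.520)²/89.520 = 0.0026
  (53 − 53.480)²/53.480 = 0.0043
  (64 − 64.480)²/64.480 = 0.0036
  (39 − 38.520)²/38.520 = 0.0060
χ² = 0.0026 + 0.0043 + 0.0036 + 0.0060 = 0.02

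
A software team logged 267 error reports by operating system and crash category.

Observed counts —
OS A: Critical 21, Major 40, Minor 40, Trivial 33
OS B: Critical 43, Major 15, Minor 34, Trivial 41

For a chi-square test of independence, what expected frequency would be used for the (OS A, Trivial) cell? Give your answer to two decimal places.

Row total (OS A) = 134; column total (Trivial) = 74; grand total N = 267.
Expected count = (row total × column total) / N = 134 × 74 / 267 = 37.14.

37.14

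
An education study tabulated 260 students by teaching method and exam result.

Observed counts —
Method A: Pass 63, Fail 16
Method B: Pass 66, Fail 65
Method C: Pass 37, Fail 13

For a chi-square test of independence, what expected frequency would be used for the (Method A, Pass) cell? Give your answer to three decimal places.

50.438

Row total (Method A) = 79; column total (Pass) = 166; grand total N = 260.
Expected count = (row total × column total) / N = 79 × 166 / 260 = 50.438.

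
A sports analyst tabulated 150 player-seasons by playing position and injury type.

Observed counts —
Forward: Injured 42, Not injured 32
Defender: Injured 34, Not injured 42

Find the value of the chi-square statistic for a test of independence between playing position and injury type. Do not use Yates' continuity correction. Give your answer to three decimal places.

Row totals: 74, 76. Column totals: 76, 74. Grand total N = 150.
Expected counts (row total × column total / N):
  Forward, Injured: 74×76/150 = 37.4933
  Forward, Not injured: 74×74/150 = 36.5067
  Defender, Injured: 76×76/150 = 38.5067
  Defender, Not injured: 76×74/150 = 37.4933
Contributions (O − E)²/E:
  (42 − 37.4933)²/37.4933 = 0.5417
  (32 − 36.5067)²/36.5067 = 0.5563
  (34 − 38.5067)²/38.5067 = 0.5274
  (42 − 37.4933)²/37.4933 = 0.5417
χ² = 0.5417 + 0.5563 + 0.5274 + 0.5417 = 2.167

2.167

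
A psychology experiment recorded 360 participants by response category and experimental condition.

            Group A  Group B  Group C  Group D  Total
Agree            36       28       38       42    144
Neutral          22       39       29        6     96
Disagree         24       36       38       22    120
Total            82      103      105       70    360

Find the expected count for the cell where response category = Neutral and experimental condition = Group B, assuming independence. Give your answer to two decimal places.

27.47

Row total (Neutral) = 96; column total (Group B) = 103; grand total N = 360.
Expected count = (row total × column total) / N = 96 × 103 / 360 = 27.47.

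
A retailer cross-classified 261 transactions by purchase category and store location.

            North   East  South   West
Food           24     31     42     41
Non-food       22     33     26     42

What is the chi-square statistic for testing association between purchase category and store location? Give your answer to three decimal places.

3.074

Row totals: 138, 123. Column totals: 46, 64, 68, 83. Grand total N = 261.
Expected counts (row total × column total / N):
  Food, North: 138×46/261 = 24.3218
  Food, East: 138×64/261 = 33.8391
  Food, South: 138×68/261 = 35.9540
  Food, West: 138×83/261 = 43.8851
  Non-food, North: 123×46/261 = 21.6782
  Non-food, East: 123×64/261 = 30.1609
  Non-food, South: 123×68/261 = 32.0460
  Non-food, West: 123×83/261 = 39.1149
Contributions (O − E)²/E:
  (24 − 24.3218)²/24.3218 = 0.0043
  (31 − 33.8391)²/33.8391 = 0.2382
  (42 − 35.9540)²/35.9540 = 1.0167
  (41 − 43.8851)²/43.8851 = 0.1897
  (22 − 21.6782)²/21.6782 = 0.0048
  (33 − 30.1609)²/30.1609 = 0.2672
  (26 − 32.0460)²/32.0460 = 1.1407
  (42 − 39.1149)²/39.1149 = 0.2128
χ² = 0.0043 + 0.2382 + 1.0167 + 0.1897 + 0.0048 + 0.2672 + 1.1407 + 0.2128 = 3.074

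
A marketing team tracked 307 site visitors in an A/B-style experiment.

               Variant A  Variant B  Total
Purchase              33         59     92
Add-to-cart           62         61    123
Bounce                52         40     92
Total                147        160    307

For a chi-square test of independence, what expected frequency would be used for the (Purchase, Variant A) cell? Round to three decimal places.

44.052

Row total (Purchase) = 92; column total (Variant A) = 147; grand total N = 307.
Expected count = (row total × column total) / N = 92 × 147 / 307 = 44.052.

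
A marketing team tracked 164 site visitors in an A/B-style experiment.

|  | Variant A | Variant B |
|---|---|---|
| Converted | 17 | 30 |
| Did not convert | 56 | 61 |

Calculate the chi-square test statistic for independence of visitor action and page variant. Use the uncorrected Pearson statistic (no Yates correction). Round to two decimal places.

Row totals: 47, 117. Column totals: 73, 91. Grand total N = 164.
Expected counts (row total × column total / N):
  Converted, Variant A: 47×73/164 = 20.921
  Converted, Variant B: 47×91/164 = 26.079
  Did not convert, Variant A: 117×73/164 = 52.079
  Did not convert, Variant B: 117×91/164 = 64.921
Contributions (O − E)²/E:
  (17 − 20.921)²/20.921 = 0.7349
  (30 − 26.079)²/26.079 = 0.5895
  (56 − 52.079)²/52.079 = 0.2952
  (61 − 64.921)²/64.921 = 0.2368
χ² = 0.7349 + 0.5895 + 0.2952 + 0.2368 = 1.86

1.86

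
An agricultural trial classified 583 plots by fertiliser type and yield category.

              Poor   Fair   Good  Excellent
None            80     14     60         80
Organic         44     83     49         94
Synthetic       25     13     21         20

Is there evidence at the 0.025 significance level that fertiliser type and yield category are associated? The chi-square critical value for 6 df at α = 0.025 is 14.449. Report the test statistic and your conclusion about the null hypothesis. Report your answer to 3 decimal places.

63.695; reject H₀

Row totals: 234, 270, 79. Column totals: 149, 110, 130, 194. Grand total N = 583.
Expected counts (row total × column total / N):
  None, Poor: 234×149/583 = 59.8045
  None, Fair: 234×110/583 = 44.1509
  None, Good: 234×130/583 = 52.1784
  None, Excellent: 234×194/583 = 77.8662
  Organic, Poor: 270×149/583 = 69.0051
  Organic, Fair: 270×110/583 = 50.9434
  Organic, Good: 270×130/583 = 60.2058
  Organic, Excellent: 270×194/583 = 89.8456
  Synthetic, Poor: 79×149/583 = 20.1904
  Synthetic, Fair: 79×110/583 = 14.9057
  Synthetic, Good: 79×130/583 = 17.6158
  Synthetic, Excellent: 79×194/583 = 26.2882
Contributions (O − E)²/E:
  (80 − 59.8045)²/59.8045 = 6.8199
  (14 − 44.1509)²/44.1509 = 20.5902
  (60 − 52.1784)²/52.1784 = 1.1725
  (80 − 77.8662)²/77.8662 = 0.0585
  (44 − 69.0051)²/69.0051 = 9.0610
  (83 − 50.9434)²/50.9434 = 20.1719
  (49 − 60.2058)²/60.2058 = 2.0857
  (94 − 89.8456)²/89.8456 = 0.1921
  (25 − 20.1904)²/20.1904 = 1.1457
  (13 − 14.9057)²/14.9057 = 0.2436
  (21 − 17.6158)²/17.6158 = 0.6501
  (20 − 26.2882)²/26.2882 = 1.5042
χ² = 6.8199 + 20.5902 + 1.1725 + 0.0585 + 9.0610 + 20.1719 + 2.0857 + 0.1921 + 1.1457 + 0.2436 + 0.6501 + 1.5042 = 63.695
df = (3−1)(4−1) = 6. Since 63.695 > 14.449, reject the null hypothesis of independence at α = 0.025.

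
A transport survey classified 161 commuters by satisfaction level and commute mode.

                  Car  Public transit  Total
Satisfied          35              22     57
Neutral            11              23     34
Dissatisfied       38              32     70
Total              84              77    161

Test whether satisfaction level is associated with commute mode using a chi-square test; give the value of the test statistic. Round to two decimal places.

7.42

Grand total N = 161.
Expected counts (row total × column total / N):
  Satisfied, Car: 57×84/161 = 29.739
  Satisfied, Public transit: 57×77/161 = 27.261
  Neutral, Car: 34×84/161 = 17.739
  Neutral, Public transit: 34×77/161 = 16.261
  Dissatisfied, Car: 70×84/161 = 36.522
  Dissatisfied, Public transit: 70×77/161 = 33.478
Contributions (O − E)²/E:
  (35 − 29.739)²/29.739 = 0.9307
  (22 − 27.261)²/27.261 = 1.0153
  (11 − 17.739)²/17.739 = 2.5601
  (23 − 16.261)²/16.261 = 2.7928
  (38 − 36.522)²/36.522 = 0.0598
  (32 − 33.478)²/33.478 = 0.0653
χ² = 0.9307 + 1.0153 + 2.5601 + 2.7928 + 0.0598 + 0.0653 = 7.42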